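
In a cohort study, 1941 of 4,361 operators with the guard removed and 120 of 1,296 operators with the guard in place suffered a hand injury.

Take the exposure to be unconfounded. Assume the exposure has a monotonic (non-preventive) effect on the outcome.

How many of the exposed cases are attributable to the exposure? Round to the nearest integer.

about 1537 cases

p₁ = P(outcome | exposed) = 1941/4361 = 0.44508
p₀ = P(outcome | unexposed) = 120/1296 = 0.092593
PN = (p₁ − p₀)/p₁ = (0.44508 − 0.092593) / 0.44508 ≈ 0.79196.
Attributable cases ≈ PN × (exposed cases) = 0.79196 × 1941 ≈ 1537.20.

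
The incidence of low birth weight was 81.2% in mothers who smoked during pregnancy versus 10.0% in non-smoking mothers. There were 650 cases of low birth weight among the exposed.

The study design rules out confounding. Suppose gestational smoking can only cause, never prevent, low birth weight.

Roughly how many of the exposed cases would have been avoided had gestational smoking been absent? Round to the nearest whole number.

about 570 cases

p₁ = 0.812, p₀ = 0.1.
PN = (p₁ − p₀)/p₁ = (0.812 − 0.1) / 0.812 ≈ 0.87685.
Attributable cases ≈ PN × (exposed cases) = 0.87685 × 650 ≈ 569.95.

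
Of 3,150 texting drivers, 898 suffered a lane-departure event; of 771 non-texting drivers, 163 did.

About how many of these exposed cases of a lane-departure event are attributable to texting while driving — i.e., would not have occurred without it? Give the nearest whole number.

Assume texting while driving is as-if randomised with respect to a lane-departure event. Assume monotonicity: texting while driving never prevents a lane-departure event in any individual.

about 232 cases

p₁ = P(outcome | exposed) = 898/3150 = 0.28508
p₀ = P(outcome | unexposed) = 163/771 = 0.21141
PN = (p₁ − p₀)/p₁ = (0.28508 − 0.21141) / 0.28508 ≈ 0.25840.
Attributable cases ≈ PN × (exposed cases) = 0.25840 × 898 ≈ 232.05.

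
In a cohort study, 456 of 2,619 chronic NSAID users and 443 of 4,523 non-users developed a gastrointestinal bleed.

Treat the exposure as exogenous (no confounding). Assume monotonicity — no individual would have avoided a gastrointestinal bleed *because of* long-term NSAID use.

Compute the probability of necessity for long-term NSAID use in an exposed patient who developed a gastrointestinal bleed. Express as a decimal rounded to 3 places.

p₁ = P(outcome | exposed) = 456/2619 = 0.17411
p₀ = P(outcome | unexposed) = 443/4523 = 0.097944
Under exogeneity and monotonicity, PN = (p₁ − p₀) / p₁.
PN = (0.17411 − 0.097944) / 0.17411 = 0.076168 / 0.17411 ≈ 0.4375

PN ≈ 0.437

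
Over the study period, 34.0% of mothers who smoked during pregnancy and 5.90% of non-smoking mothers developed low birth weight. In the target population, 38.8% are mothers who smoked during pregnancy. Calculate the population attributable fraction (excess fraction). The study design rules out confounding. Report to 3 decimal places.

PAF ≈ 0.649

p₁ = 0.34, p₀ = 0.059.
Overall risk P(Y=1) = π·p₁ + (1−π)·p₀ = 0.388×0.34 + 0.612×0.059 = 0.16803.
Under exogeneity, PAF = [P(Y=1) − p₀] / P(Y=1).
PAF = (0.16803 − 0.059) / 0.16803 ≈ 0.6489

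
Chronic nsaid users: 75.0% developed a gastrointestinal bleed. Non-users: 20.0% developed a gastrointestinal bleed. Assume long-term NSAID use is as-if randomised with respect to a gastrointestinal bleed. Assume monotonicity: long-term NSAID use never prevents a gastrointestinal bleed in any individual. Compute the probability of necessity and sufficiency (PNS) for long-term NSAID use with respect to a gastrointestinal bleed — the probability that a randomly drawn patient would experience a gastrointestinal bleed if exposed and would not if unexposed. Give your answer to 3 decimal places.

p₁ = 0.75, p₀ = 0.2.
Under exogeneity and monotonicity, PNS = p₁ − p₀.
PNS = 0.75 − 0.2 = 0.55

PNS ≈ 0.550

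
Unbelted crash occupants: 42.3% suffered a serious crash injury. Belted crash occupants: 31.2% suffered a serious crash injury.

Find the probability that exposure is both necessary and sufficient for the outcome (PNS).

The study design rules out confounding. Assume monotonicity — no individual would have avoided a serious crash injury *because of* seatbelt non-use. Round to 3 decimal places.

PNS ≈ 0.111

p₁ = 0.423, p₀ = 0.312.
Under exogeneity and monotonicity, PNS = p₁ − p₀.
PNS = 0.423 − 0.312 = 0.111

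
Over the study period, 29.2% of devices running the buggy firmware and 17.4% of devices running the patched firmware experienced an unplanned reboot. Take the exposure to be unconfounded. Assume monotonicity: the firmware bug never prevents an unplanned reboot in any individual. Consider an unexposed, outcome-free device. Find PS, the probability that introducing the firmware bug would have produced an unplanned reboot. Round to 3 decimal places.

p₁ = 0.292, p₀ = 0.174.
Under exogeneity and monotonicity, PS = (p₁ − p₀) / (1 − p₀).
PS = (0.292 − 0.174) / (1 − 0.174) = 0.118 / 0.826 ≈ 0.1429

PS ≈ 0.143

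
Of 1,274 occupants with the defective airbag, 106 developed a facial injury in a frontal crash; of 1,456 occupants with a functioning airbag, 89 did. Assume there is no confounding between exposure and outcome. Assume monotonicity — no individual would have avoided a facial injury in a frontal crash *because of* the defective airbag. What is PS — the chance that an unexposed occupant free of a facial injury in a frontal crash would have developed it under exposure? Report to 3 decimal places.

p₁ = P(outcome | exposed) = 106/1274 = 0.083203
p₀ = P(outcome | unexposed) = 89/1456 = 0.061126
Under exogeneity and monotonicity, PS = (p₁ − p₀) / (1 − p₀).
PS = (0.083203 − 0.061126) / (1 − 0.061126) = 0.022076 / 0.93887 ≈ 0.0235

PS ≈ 0.024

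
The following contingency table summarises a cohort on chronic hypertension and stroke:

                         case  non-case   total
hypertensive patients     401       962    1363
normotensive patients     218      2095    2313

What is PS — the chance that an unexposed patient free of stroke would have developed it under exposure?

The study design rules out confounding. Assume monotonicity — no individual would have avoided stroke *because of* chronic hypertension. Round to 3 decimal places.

p₁ = P(outcome | exposed) = 401/1363 = 0.2942
p₀ = P(outcome | unexposed) = 218/2313 = 0.09425
Under exogeneity and monotonicity, PS = (p₁ − p₀)/(1 − p₀).
PS = (0.2942 − 0.09425) / 0.90575 ≈ 0.2208

PS ≈ 0.221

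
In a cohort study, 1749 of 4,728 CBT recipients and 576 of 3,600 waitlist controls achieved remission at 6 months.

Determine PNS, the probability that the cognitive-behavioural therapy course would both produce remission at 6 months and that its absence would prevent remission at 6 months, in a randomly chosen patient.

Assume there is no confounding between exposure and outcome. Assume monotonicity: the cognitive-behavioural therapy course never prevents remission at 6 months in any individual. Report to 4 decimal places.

p₁ = P(outcome | exposed) = 1749/4728 = 0.36992
p₀ = P(outcome | unexposed) = 576/3600 = 0.16
Under exogeneity and monotonicity, PNS = p₁ − p₀.
PNS = 0.36992 − 0.16 = 0.20992

PNS ≈ 0.2099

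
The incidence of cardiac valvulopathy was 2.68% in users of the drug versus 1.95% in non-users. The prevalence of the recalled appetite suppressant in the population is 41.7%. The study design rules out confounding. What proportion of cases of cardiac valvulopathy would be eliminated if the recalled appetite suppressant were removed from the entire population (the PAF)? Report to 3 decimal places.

PAF ≈ 0.135

p₁ = 0.0268, p₀ = 0.0195.
Overall risk P(Y=1) = π·p₁ + (1−π)·p₀ = 0.417×0.0268 + 0.583×0.0195 = 0.022544.
Under exogeneity, PAF = [P(Y=1) − p₀] / P(Y=1).
PAF = (0.022544 − 0.0195) / 0.022544 ≈ 0.1350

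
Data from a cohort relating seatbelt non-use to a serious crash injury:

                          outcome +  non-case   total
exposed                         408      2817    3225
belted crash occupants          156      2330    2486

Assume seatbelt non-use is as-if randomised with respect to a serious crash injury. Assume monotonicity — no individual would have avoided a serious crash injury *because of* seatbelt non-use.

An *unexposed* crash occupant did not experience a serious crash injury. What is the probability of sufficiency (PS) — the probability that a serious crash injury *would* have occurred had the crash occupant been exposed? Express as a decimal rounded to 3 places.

p₁ = P(outcome | exposed) = 408/3225 = 0.12651
p₀ = P(outcome | unexposed) = 156/2486 = 0.062751
Under exogeneity and monotonicity, PS = (p₁ − p₀)/(1 − p₀).
PS = (0.12651 − 0.062751) / 0.93725 ≈ 0.0680

PS ≈ 0.068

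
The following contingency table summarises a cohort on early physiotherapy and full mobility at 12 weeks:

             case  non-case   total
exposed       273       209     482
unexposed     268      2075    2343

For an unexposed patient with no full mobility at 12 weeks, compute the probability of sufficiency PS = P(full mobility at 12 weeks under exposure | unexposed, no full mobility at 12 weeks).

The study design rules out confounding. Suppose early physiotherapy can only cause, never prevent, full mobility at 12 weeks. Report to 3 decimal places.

PS ≈ 0.510

p₁ = P(outcome | exposed) = 273/482 = 0.56639
p₀ = P(outcome | unexposed) = 268/2343 = 0.11438
Under exogeneity and monotonicity, PS = (p₁ − p₀)/(1 − p₀).
PS = (0.56639 − 0.11438) / 0.88562 ≈ 0.5104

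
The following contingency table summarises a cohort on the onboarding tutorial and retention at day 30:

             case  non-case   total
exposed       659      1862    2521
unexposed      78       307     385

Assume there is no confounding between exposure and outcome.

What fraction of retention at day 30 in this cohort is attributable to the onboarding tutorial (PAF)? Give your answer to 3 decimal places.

PAF ≈ 0.201

p₁ = P(outcome | exposed) = 659/2521 = 0.2614
p₀ = P(outcome | unexposed) = 78/385 = 0.2026
Exposure prevalence π = 2521/2906 = 0.86752; overall risk P(Y=1) = 0.25361.
Under exogeneity, PAF = [P(Y=1) − p₀]/P(Y=1).
PAF = (0.25361 − 0.2026) / 0.25361 ≈ 0.2012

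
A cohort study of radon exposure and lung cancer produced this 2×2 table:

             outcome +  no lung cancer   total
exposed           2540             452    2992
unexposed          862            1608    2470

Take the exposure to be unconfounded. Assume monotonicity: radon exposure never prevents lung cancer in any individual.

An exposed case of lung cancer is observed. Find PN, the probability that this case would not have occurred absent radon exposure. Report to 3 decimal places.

p₁ = P(outcome | exposed) = 2540/2992 = 0.84893
p₀ = P(outcome | unexposed) = 862/2470 = 0.34899
Under exogeneity and monotonicity, PN = (p₁ − p₀) / p₁.
PN = (0.84893 − 0.34899) / 0.84893 = 0.49994 / 0.84893 ≈ 0.5889

PN ≈ 0.589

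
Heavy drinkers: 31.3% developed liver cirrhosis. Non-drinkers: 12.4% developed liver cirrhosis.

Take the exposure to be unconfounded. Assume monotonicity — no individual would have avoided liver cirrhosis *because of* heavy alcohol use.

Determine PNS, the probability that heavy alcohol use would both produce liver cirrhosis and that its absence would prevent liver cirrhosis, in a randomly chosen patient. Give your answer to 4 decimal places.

PNS ≈ 0.1890

p₁ = 0.313, p₀ = 0.124.
Under exogeneity and monotonicity, PNS = p₁ − p₀.
PNS = 0.313 − 0.124 = 0.189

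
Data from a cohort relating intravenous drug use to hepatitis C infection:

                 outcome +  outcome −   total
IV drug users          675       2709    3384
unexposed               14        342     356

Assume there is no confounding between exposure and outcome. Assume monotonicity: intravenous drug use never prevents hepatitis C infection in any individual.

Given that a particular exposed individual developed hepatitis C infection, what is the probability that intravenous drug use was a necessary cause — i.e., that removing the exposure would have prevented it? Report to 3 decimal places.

p₁ = P(outcome | exposed) = 675/3384 = 0.19947
p₀ = P(outcome | unexposed) = 14/356 = 0.039326
Under exogeneity and monotonicity, PN = (p₁ − p₀)/p₁.
PN = (0.19947 − 0.039326) / 0.19947 ≈ 0.8028

PN ≈ 0.803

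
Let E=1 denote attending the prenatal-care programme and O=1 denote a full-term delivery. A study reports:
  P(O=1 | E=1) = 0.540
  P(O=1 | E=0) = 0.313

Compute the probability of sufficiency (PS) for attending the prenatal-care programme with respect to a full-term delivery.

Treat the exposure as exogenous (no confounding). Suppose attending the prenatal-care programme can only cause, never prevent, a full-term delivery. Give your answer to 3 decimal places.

PS ≈ 0.330

Let p₁ = 0.54, p₀ = 0.313.
Under exogeneity and monotonicity, PS = (p₁ − p₀) / (1 − p₀).
PS = (0.54 − 0.313) / (1 − 0.313) = 0.227 / 0.687 ≈ 0.3304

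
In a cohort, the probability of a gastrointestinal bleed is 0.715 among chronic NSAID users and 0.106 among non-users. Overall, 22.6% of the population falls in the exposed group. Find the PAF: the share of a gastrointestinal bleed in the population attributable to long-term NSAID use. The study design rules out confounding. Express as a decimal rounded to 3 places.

Let p₁ = 0.715, p₀ = 0.106.
Overall risk P(Y=1) = π·p₁ + (1−π)·p₀ = 0.226×0.715 + 0.774×0.106 = 0.24363.
Under exogeneity, PAF = [P(Y=1) − p₀] / P(Y=1).
PAF = (0.24363 − 0.106) / 0.24363 ≈ 0.5649

PAF ≈ 0.565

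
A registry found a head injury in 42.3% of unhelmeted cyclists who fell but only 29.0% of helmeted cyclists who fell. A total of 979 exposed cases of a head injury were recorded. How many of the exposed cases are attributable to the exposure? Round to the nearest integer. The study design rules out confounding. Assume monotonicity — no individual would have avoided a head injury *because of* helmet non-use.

about 308 cases

p₁ = 0.423, p₀ = 0.29.
PN = (p₁ − p₀)/p₁ = (0.423 − 0.29) / 0.423 ≈ 0.31442.
Attributable cases ≈ PN × (exposed cases) = 0.31442 × 979 ≈ 307.82.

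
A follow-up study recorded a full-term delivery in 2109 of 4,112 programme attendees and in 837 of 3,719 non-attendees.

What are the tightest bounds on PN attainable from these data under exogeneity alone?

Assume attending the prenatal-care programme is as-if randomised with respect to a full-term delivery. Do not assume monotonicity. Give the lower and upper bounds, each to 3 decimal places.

0.561 ≤ PN ≤ 1.000

p₁ = P(outcome | exposed) = 2109/4112 = 0.51289
p₀ = P(outcome | unexposed) = 837/3719 = 0.22506
Under exogeneity alone the bounds on PN are max{0,(p₁−p₀)/p₁} ≤ PN ≤ min{1,(1−p₀)/p₁}.
  lower = (p₁ − p₀)/p₁ = 0.28783 / 0.51289 ≈ 0.5612
  upper = min{1, (1 − p₀)/p₁} = 0.77494 / 0.51289 ≈ 1.5109 → capped at 1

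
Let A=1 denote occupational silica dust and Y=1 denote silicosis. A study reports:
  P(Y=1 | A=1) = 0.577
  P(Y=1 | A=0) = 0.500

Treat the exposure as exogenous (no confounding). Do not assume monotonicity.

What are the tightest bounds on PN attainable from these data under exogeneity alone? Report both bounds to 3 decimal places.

0.133 ≤ PN ≤ 0.867

Let p₁ = 0.577, p₀ = 0.5.
Under exogeneity alone the bounds on PN are max{0,(p₁−p₀)/p₁} ≤ PN ≤ min{1,(1−p₀)/p₁}.
  lower = (p₁ − p₀)/p₁ = 0.077 / 0.577 ≈ 0.1334
  upper = min{1, (1 − p₀)/p₁} = 0.5 / 0.577 ≈ 0.8666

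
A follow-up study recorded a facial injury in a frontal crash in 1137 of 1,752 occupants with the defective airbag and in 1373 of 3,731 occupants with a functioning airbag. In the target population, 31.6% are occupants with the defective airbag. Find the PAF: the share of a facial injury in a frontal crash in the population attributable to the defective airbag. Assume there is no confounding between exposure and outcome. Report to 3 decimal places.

p₁ = P(outcome | exposed) = 1137/1752 = 0.64897
p₀ = P(outcome | unexposed) = 1373/3731 = 0.368
Overall risk P(Y=1) = π·p₁ + (1−π)·p₀ = 0.316×0.64897 + 0.684×0.368 = 0.45679.
Under exogeneity, PAF = [P(Y=1) − p₀] / P(Y=1).
PAF = (0.45679 − 0.368) / 0.45679 ≈ 0.1944

PAF ≈ 0.194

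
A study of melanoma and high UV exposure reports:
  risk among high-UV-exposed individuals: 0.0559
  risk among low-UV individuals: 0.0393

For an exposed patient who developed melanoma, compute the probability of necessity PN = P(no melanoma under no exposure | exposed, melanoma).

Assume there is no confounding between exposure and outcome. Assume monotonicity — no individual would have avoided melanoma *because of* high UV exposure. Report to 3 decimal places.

PN ≈ 0.297

Let p₁ = 0.0559, p₀ = 0.0393.
Under exogeneity and monotonicity, PN = (p₁ − p₀) / p₁.
PN = (0.0559 − 0.0393) / 0.0559 = 0.0166 / 0.0559 ≈ 0.2970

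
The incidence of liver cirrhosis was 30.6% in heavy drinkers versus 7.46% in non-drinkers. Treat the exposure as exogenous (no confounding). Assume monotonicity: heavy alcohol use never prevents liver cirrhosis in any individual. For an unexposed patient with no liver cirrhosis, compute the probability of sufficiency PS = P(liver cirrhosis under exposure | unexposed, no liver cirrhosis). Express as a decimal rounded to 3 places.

PS ≈ 0.250

p₁ = 0.306, p₀ = 0.0746.
Under exogeneity and monotonicity, PS = (p₁ − p₀) / (1 − p₀).
PS = (0.306 − 0.0746) / (1 − 0.0746) = 0.2314 / 0.9254 ≈ 0.2501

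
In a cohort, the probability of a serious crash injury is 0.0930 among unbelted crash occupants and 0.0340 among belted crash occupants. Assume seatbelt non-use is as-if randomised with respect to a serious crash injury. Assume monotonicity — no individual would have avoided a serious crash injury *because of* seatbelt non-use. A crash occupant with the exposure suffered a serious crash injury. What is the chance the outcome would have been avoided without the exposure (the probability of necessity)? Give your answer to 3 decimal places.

PN ≈ 0.634

Let p₁ = 0.093, p₀ = 0.034.
Under exogeneity and monotonicity, PN = (p₁ − p₀) / p₁.
PN = (0.093 − 0.034) / 0.093 = 0.059 / 0.093 ≈ 0.6344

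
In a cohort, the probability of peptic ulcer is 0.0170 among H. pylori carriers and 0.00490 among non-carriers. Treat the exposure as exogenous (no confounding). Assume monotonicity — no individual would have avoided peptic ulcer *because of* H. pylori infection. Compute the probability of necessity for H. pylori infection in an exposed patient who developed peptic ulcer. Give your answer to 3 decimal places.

Let p₁ = 0.017, p₀ = 0.0049.
Under exogeneity and monotonicity, PN = (p₁ − p₀) / p₁.
PN = (0.017 − 0.0049) / 0.017 = 0.0121 / 0.017 ≈ 0.7118

PN ≈ 0.712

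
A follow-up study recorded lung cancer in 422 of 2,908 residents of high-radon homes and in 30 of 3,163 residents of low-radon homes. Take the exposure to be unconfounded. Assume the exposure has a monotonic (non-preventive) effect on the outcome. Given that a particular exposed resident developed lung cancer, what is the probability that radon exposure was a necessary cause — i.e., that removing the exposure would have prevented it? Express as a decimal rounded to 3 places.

p₁ = P(outcome | exposed) = 422/2908 = 0.14512
p₀ = P(outcome | unexposed) = 30/3163 = 0.0094847
Under exogeneity and monotonicity, PN = (p₁ − p₀) / p₁.
PN = (0.14512 − 0.0094847) / 0.14512 = 0.13563 / 0.14512 ≈ 0.9346

PN ≈ 0.935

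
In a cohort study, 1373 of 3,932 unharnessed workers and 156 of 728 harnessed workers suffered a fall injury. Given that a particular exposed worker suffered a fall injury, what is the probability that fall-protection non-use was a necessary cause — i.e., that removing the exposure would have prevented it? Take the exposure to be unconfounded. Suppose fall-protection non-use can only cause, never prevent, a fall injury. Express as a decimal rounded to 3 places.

PN ≈ 0.386

p₁ = P(outcome | exposed) = 1373/3932 = 0.34919
p₀ = P(outcome | unexposed) = 156/728 = 0.21429
Under exogeneity and monotonicity, PN = (p₁ − p₀) / p₁.
PN = (0.34919 − 0.21429) / 0.34919 = 0.1349 / 0.34919 ≈ 0.3863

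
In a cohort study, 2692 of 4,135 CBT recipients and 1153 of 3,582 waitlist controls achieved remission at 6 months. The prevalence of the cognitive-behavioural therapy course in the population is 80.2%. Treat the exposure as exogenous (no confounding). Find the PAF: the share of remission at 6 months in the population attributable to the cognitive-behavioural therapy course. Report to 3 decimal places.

PAF ≈ 0.451

p₁ = P(outcome | exposed) = 2692/4135 = 0.65103
p₀ = P(outcome | unexposed) = 1153/3582 = 0.32189
Overall risk P(Y=1) = π·p₁ + (1−π)·p₀ = 0.802×0.65103 + 0.198×0.32189 = 0.58586.
Under exogeneity, PAF = [P(Y=1) − p₀] / P(Y=1).
PAF = (0.58586 − 0.32189) / 0.58586 ≈ 0.4506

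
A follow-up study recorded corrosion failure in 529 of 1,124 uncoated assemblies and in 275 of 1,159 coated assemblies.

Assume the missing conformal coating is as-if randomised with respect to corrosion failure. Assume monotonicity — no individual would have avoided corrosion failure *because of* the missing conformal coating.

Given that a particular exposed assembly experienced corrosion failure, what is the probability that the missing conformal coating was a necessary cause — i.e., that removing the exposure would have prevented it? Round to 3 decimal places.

p₁ = P(outcome | exposed) = 529/1124 = 0.47064
p₀ = P(outcome | unexposed) = 275/1159 = 0.23727
Under exogeneity and monotonicity, PN = (p₁ − p₀) / p₁.
PN = (0.47064 − 0.23727) / 0.47064 = 0.23337 / 0.47064 ≈ 0.4958

PN ≈ 0.496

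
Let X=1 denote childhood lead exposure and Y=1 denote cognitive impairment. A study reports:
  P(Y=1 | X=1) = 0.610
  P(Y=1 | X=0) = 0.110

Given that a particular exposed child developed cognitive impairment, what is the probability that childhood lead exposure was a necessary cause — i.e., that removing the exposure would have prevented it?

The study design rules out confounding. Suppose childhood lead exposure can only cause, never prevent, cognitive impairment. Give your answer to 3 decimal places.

PN ≈ 0.820

Let p₁ = 0.61, p₀ = 0.11.
Under exogeneity and monotonicity, PN = (p₁ − p₀) / p₁.
PN = (0.61 − 0.11) / 0.61 = 0.5 / 0.61 ≈ 0.8197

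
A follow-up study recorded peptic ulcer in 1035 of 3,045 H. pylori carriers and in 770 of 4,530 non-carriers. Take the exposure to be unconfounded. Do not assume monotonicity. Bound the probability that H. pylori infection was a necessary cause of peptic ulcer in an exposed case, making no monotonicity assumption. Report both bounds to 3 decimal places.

0.500 ≤ PN ≤ 1.000

p₁ = P(outcome | exposed) = 1035/3045 = 0.3399
p₀ = P(outcome | unexposed) = 770/4530 = 0.16998
Under exogeneity alone the bounds on PN are max{0,(p₁−p₀)/p₁} ≤ PN ≤ min{1,(1−p₀)/p₁}.
  lower = (p₁ − p₀)/p₁ = 0.16992 / 0.3399 ≈ 0.4999
  upper = min{1, (1 − p₀)/p₁} = 0.83002 / 0.3399 ≈ 2.4419 → capped at 1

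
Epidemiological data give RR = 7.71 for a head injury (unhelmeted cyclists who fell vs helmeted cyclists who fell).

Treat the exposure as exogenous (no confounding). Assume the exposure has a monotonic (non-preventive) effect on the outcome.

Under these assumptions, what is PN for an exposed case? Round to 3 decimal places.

Under exogeneity and monotonicity, PN = (RR − 1) / RR = 1 − 1/RR.
PN = (7.71 − 1) / 7.71 = 6.71 / 7.71 ≈ 0.8703

PN ≈ 0.870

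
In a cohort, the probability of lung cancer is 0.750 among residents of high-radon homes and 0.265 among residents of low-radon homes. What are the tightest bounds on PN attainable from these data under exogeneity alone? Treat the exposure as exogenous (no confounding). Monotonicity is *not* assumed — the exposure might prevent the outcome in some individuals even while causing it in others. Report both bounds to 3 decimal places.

Let p₁ = 0.75, p₀ = 0.265.
Under exogeneity alone the bounds on PN are max{0,(p₁−p₀)/p₁} ≤ PN ≤ min{1,(1−p₀)/p₁}.
  lower = (p₁ − p₀)/p₁ = 0.485 / 0.75 ≈ 0.6467
  upper = min{1, (1 − p₀)/p₁} = 0.735 / 0.75 ≈ 0.9800

0.647 ≤ PN ≤ 0.980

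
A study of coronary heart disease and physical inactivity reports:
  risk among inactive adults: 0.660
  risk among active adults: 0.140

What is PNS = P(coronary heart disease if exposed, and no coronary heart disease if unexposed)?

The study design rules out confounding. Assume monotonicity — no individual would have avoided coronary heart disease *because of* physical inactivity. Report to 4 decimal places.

PNS ≈ 0.5200

Let p₁ = 0.66, p₀ = 0.14.
Under exogeneity and monotonicity, PNS = p₁ − p₀.
PNS = 0.66 − 0.14 = 0.52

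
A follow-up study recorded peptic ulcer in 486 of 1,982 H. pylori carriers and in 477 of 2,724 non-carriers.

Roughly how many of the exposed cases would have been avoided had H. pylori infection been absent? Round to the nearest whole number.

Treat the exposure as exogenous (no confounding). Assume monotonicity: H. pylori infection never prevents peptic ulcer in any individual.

p₁ = P(outcome | exposed) = 486/1982 = 0.24521
p₀ = P(outcome | unexposed) = 477/2724 = 0.17511
PN = (p₁ − p₀)/p₁ = (0.24521 − 0.17511) / 0.24521 ≈ 0.28587.
Attributable cases ≈ PN × (exposed cases) = 0.28587 × 486 ≈ 138.93.

about 139 cases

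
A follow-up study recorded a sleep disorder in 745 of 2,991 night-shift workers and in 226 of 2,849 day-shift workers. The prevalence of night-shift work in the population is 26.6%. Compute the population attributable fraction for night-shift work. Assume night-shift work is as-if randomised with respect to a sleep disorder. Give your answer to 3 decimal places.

PAF ≈ 0.363

p₁ = P(outcome | exposed) = 745/2991 = 0.24908
p₀ = P(outcome | unexposed) = 226/2849 = 0.079326
Overall risk P(Y=1) = π·p₁ + (1−π)·p₀ = 0.266×0.24908 + 0.734×0.079326 = 0.12448.
Under exogeneity, PAF = [P(Y=1) − p₀] / P(Y=1).
PAF = (0.12448 − 0.079326) / 0.12448 ≈ 0.3627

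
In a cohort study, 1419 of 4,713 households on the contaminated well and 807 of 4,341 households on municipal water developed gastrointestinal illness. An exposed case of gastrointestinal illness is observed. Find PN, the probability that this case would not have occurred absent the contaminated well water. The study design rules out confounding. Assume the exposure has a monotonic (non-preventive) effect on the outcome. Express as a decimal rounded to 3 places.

p₁ = P(outcome | exposed) = 1419/4713 = 0.30108
p₀ = P(outcome | unexposed) = 807/4341 = 0.1859
Under exogeneity and monotonicity, PN = (p₁ − p₀) / p₁.
PN = (0.30108 − 0.1859) / 0.30108 = 0.11518 / 0.30108 ≈ 0.3826

PN ≈ 0.383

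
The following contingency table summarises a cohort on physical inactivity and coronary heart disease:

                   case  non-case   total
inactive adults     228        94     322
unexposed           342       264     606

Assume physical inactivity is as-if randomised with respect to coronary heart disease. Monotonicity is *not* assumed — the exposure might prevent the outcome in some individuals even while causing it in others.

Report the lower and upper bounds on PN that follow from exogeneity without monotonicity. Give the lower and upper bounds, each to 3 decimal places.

0.203 ≤ PN ≤ 0.615

p₁ = P(outcome | exposed) = 228/322 = 0.70807
p₀ = P(outcome | unexposed) = 342/606 = 0.56436
Under exogeneity alone the bounds on PN are max{0,(p₁−p₀)/p₁} ≤ PN ≤ min{1,(1−p₀)/p₁}.
  lower = (p₁ − p₀)/p₁ = 0.14372 / 0.70807 ≈ 0.2030
  upper = min{1, (1 − p₀)/p₁} = 0.43564 / 0.70807 ≈ 0.6153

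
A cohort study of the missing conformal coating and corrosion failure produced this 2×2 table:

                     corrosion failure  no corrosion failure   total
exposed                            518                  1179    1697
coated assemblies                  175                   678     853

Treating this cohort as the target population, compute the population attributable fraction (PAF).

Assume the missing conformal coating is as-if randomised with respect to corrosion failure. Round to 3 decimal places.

p₁ = P(outcome | exposed) = 518/1697 = 0.30524
p₀ = P(outcome | unexposed) = 175/853 = 0.20516
Exposure prevalence π = 1697/2550 = 0.66549; overall risk P(Y=1) = 0.27176.
Under exogeneity, PAF = [P(Y=1) − p₀]/P(Y=1).
PAF = (0.27176 − 0.20516) / 0.27176 ≈ 0.2451

PAF ≈ 0.245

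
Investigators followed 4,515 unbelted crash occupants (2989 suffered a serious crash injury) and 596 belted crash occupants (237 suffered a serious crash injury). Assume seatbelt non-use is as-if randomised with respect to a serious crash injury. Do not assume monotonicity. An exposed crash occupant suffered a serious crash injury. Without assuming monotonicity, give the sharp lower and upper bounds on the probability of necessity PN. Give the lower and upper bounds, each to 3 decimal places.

0.399 ≤ PN ≤ 0.910

p₁ = P(outcome | exposed) = 2989/4515 = 0.66202
p₀ = P(outcome | unexposed) = 237/596 = 0.39765
Under exogeneity alone the bounds on PN are max{0,(p₁−p₀)/p₁} ≤ PN ≤ min{1,(1−p₀)/p₁}.
  lower = (p₁ − p₀)/p₁ = 0.26436 / 0.66202 ≈ 0.3993
  upper = min{1, (1 − p₀)/p₁} = 0.60235 / 0.66202 ≈ 0.9099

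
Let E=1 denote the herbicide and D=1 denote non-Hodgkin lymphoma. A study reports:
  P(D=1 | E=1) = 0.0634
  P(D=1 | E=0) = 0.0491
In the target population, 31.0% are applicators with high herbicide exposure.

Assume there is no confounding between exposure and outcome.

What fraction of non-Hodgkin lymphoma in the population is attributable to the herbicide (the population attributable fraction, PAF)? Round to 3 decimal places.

PAF ≈ 0.083

Let p₁ = 0.0634, p₀ = 0.0491.
Overall risk P(Y=1) = π·p₁ + (1−π)·p₀ = 0.31×0.0634 + 0.69×0.0491 = 0.053533.
Under exogeneity, PAF = [P(Y=1) − p₀] / P(Y=1).
PAF = (0.053533 − 0.0491) / 0.053533 ≈ 0.0828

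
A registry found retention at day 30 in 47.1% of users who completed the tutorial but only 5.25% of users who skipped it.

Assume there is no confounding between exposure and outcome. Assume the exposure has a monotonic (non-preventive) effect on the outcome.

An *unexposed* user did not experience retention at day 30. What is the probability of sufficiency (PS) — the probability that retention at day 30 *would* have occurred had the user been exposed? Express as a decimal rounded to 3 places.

p₁ = 0.471, p₀ = 0.0525.
Under exogeneity and monotonicity, PS = (p₁ − p₀) / (1 − p₀).
PS = (0.471 − 0.0525) / (1 − 0.0525) = 0.4185 / 0.9475 ≈ 0.4417

PS ≈ 0.442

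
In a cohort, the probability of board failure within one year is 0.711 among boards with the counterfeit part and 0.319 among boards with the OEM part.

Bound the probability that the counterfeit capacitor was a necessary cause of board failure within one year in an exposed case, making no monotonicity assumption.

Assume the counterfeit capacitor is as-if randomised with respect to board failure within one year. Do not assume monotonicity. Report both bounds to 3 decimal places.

Let p₁ = 0.711, p₀ = 0.319.
Under exogeneity alone the bounds on PN are max{0,(p₁−p₀)/p₁} ≤ PN ≤ min{1,(1−p₀)/p₁}.
  lower = (p₁ − p₀)/p₁ = 0.392 / 0.711 ≈ 0.5513
  upper = min{1, (1 − p₀)/p₁} = 0.681 / 0.711 ≈ 0.9578

0.551 ≤ PN ≤ 0.958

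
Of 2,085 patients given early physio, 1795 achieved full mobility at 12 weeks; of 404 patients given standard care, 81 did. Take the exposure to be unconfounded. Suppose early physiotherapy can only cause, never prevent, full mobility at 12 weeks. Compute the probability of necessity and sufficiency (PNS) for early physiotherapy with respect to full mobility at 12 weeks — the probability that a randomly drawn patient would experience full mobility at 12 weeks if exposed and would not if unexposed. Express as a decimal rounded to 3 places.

p₁ = P(outcome | exposed) = 1795/2085 = 0.86091
p₀ = P(outcome | unexposed) = 81/404 = 0.2005
Under exogeneity and monotonicity, PNS = p₁ − p₀.
PNS = 0.86091 − 0.2005 = 0.66042

PNS ≈ 0.660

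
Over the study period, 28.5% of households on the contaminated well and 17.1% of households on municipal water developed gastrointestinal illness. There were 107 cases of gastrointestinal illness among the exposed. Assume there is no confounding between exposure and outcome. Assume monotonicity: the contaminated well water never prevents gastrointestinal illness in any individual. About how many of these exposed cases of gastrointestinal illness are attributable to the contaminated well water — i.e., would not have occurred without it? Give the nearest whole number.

p₁ = 0.285, p₀ = 0.171.
PN = (p₁ − p₀)/p₁ = (0.285 − 0.171) / 0.285 ≈ 0.40000.
Attributable cases ≈ PN × (exposed cases) = 0.40000 × 107 ≈ 42.80.

about 43 cases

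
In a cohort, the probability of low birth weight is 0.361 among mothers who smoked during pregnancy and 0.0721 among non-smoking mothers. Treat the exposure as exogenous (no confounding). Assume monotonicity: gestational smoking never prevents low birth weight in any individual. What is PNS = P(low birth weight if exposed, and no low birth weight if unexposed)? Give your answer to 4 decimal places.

PNS ≈ 0.2889

Let p₁ = 0.361, p₀ = 0.0721.
Under exogeneity and monotonicity, PNS = p₁ − p₀.
PNS = 0.361 − 0.0721 = 0.2889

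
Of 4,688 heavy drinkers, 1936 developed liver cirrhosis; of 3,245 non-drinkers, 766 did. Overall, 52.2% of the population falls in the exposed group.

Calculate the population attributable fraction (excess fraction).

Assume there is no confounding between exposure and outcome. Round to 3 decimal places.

p₁ = P(outcome | exposed) = 1936/4688 = 0.41297
p₀ = P(outcome | unexposed) = 766/3245 = 0.23606
Overall risk P(Y=1) = π·p₁ + (1−π)·p₀ = 0.522×0.41297 + 0.478×0.23606 = 0.3284.
Under exogeneity, PAF = [P(Y=1) − p₀] / P(Y=1).
PAF = (0.3284 − 0.23606) / 0.3284 ≈ 0.2812

PAF ≈ 0.281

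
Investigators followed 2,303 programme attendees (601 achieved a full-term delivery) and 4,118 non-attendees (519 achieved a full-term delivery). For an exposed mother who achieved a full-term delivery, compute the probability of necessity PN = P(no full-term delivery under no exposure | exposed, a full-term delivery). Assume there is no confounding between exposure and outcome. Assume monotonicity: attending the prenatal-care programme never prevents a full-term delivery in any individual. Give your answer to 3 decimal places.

p₁ = P(outcome | exposed) = 601/2303 = 0.26096
p₀ = P(outcome | unexposed) = 519/4118 = 0.12603
Under exogeneity and monotonicity, PN = (p₁ − p₀) / p₁.
PN = (0.26096 − 0.12603) / 0.26096 = 0.13493 / 0.26096 ≈ 0.5171

PN ≈ 0.517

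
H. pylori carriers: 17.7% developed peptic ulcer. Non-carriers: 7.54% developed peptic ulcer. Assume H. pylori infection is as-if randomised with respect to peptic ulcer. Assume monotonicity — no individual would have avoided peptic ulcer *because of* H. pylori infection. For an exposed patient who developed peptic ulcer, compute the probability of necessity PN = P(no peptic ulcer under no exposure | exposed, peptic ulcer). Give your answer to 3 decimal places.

PN ≈ 0.574

p₁ = 0.177, p₀ = 0.0754.
Under exogeneity and monotonicity, PN = (p₁ − p₀) / p₁.
PN = (0.177 − 0.0754) / 0.177 = 0.1016 / 0.177 ≈ 0.5740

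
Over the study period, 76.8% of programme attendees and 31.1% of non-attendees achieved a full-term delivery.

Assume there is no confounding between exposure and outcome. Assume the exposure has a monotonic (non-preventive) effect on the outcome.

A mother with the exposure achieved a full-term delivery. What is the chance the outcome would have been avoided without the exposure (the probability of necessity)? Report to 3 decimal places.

PN ≈ 0.595

p₁ = 0.768, p₀ = 0.311.
Under exogeneity and monotonicity, PN = (p₁ − p₀) / p₁.
PN = (0.768 − 0.311) / 0.768 = 0.457 / 0.768 ≈ 0.5951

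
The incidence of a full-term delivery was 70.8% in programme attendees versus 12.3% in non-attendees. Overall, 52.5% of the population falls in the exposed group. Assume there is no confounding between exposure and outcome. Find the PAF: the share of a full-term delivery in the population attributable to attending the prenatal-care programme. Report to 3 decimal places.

PAF ≈ 0.714

p₁ = 0.708, p₀ = 0.123.
Overall risk P(Y=1) = π·p₁ + (1−π)·p₀ = 0.525×0.708 + 0.475×0.123 = 0.43012.
Under exogeneity, PAF = [P(Y=1) − p₀] / P(Y=1).
PAF = (0.43012 − 0.123) / 0.43012 ≈ 0.7140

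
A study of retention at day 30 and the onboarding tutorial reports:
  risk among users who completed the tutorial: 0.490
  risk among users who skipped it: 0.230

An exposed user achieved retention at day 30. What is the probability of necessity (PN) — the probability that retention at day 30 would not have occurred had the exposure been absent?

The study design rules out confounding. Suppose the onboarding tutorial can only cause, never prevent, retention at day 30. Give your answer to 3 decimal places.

Let p₁ = 0.49, p₀ = 0.23.
Under exogeneity and monotonicity, PN = (p₁ − p₀) / p₁.
PN = (0.49 − 0.23) / 0.49 = 0.26 / 0.49 ≈ 0.5306

PN ≈ 0.531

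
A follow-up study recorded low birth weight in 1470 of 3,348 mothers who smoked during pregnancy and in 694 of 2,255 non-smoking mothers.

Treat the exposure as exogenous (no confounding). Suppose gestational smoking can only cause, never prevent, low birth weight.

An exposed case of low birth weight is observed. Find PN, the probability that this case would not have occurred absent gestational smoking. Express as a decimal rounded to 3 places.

PN ≈ 0.299

p₁ = P(outcome | exposed) = 1470/3348 = 0.43907
p₀ = P(outcome | unexposed) = 694/2255 = 0.30776
Under exogeneity and monotonicity, PN = (p₁ − p₀) / p₁.
PN = (0.43907 − 0.30776) / 0.43907 = 0.13131 / 0.43907 ≈ 0.2991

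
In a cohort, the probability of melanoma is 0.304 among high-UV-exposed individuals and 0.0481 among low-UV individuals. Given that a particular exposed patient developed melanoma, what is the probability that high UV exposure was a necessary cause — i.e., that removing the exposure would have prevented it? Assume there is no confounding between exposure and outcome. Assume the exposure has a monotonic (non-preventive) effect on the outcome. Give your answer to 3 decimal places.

Let p₁ = 0.304, p₀ = 0.0481.
Under exogeneity and monotonicity, PN = (p₁ − p₀) / p₁.
PN = (0.304 − 0.0481) / 0.304 = 0.2559 / 0.304 ≈ 0.8418

PN ≈ 0.842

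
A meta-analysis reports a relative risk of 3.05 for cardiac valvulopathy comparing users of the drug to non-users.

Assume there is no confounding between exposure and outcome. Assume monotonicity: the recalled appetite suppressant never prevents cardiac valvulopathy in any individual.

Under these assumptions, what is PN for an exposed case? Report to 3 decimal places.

PN ≈ 0.672

Under exogeneity and monotonicity, PN = (RR − 1) / RR = 1 − 1/RR.
PN = (3.05 − 1) / 3.05 = 2.05 / 3.05 ≈ 0.6721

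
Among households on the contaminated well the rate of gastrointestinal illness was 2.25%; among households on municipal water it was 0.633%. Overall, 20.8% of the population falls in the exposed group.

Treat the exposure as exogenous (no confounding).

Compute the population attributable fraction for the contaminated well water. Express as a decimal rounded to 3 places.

p₁ = 0.0225, p₀ = 0.00633.
Overall risk P(Y=1) = π·p₁ + (1−π)·p₀ = 0.208×0.0225 + 0.792×0.00633 = 0.0096934.
Under exogeneity, PAF = [P(Y=1) − p₀] / P(Y=1).
PAF = (0.0096934 − 0.00633) / 0.0096934 ≈ 0.3470

PAF ≈ 0.347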